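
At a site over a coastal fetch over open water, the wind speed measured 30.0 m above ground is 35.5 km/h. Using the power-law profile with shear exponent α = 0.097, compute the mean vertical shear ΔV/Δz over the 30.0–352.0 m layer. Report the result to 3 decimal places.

Power law: V₂ = V₁ · (z₂/z₁)^α = 35.5 × (11.7333)^0.097 = 45.0777 km/h
ΔV/Δz = (45.0777 − 35.5)/(352.0 − 30.0) = 9.5777/322.0000 = 0.02974 km/h/m

0.030 km/h/m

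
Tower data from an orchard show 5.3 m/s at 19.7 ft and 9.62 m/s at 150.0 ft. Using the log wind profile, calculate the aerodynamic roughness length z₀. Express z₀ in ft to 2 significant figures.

Log law: V(z) ∝ ln(z/z₀). With r = V₁/V₂ = 5.3/9.62 = 0.55094,
r · ln(z₂/z₀) = ln(z₁/z₀) ⇒ ln z₀ = (ln z₁ − r·ln z₂)/(1 − r)
ln z₀ = (2.98062 − 0.55094×5.01064) / 0.44906 = 0.4901
z₀ = exp(0.4901) = 1.632 ft

z₀ ≈ 1.6 ft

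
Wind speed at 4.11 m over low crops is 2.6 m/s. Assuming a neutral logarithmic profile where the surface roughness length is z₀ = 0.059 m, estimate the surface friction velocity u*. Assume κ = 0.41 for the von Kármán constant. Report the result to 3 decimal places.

u* ≈ 0.251 m/s

Log law: V(z) = (u*/κ) · ln(z/z₀) ⇒ u* = κ · V / ln(z/z₀)
u* = 0.41 × 2.6 / ln(4.11/0.059) = 0.41 × 2.6 / 4.2436
   = 1.0660 / 4.2436 = 0.2512 m/s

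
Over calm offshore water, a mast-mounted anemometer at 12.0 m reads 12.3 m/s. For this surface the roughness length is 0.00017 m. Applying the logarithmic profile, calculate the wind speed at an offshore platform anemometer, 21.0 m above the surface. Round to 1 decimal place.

12.9 m/s

Log law: V(z) ∝ ln(z/z₀), so V₂/V₁ = ln(z₂/z₀) / ln(z₁/z₀).
ln(21.0/0.00017) = 11.7242, ln(12.0/0.00017) = 11.1646
V₂ = 12.3 × 11.7242/11.1646 = 12.3 × 1.0501 = 12.9165 m/s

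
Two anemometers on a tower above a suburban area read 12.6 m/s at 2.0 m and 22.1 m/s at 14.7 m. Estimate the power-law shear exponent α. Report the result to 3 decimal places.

Power law: V₂/V₁ = (z₂/z₁)^α ⇒ α = ln(V₂/V₁) / ln(z₂/z₁)
α = ln(22.1/12.6) / ln(14.7/2.0) = ln(1.7540) / ln(7.3500)
  = 0.56188 / 1.99470 = 0.28169

α ≈ 0.282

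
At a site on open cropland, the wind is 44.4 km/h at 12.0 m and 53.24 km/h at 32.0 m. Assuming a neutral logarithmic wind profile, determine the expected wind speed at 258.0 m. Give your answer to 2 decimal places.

72.05 km/h

Log law: V ∝ ln(z/z₀). From the pair, with r = V₁/V₂ = 0.83396,
ln z₀ = (ln z₁ − r·ln z₂)/(1 − r) = (2.4849 − 0.83396×3.4657)/0.16604 = -2.4414 → z₀ = 0.08704 m
V₃ = V₁ · ln(z₃/z₀)/ln(z₁/z₀) = 44.4 × 7.9944/4.9263 = 72.0517 km/h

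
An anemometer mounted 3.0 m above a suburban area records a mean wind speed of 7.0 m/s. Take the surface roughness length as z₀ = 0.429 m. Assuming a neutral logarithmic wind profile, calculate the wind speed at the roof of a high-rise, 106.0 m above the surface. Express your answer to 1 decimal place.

Log law: V(z) ∝ ln(z/z₀), so V₂/V₁ = ln(z₂/z₀) / ln(z₁/z₀).
ln(106.0/0.429) = 5.5097, ln(3.0/0.429) = 1.9449
V₂ = 7.0 × 5.5097/1.9449 = 7.0 × 2.8329 = 19.8303 m/s

19.8 m/s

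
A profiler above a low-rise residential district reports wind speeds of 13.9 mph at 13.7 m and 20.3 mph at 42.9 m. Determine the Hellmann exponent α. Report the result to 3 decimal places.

Power law: V₂/V₁ = (z₂/z₁)^α ⇒ α = ln(V₂/V₁) / ln(z₂/z₁)
α = ln(20.3/13.9) / ln(42.9/13.7) = ln(1.4604) / ln(3.1314)
  = 0.37873 / 1.14148 = 0.33179

α ≈ 0.332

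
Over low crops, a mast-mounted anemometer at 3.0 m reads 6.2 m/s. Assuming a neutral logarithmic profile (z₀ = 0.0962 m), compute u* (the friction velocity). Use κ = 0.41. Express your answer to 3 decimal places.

u* ≈ 0.739 m/s

Log law: V(z) = (u*/κ) · ln(z/z₀) ⇒ u* = κ · V / ln(z/z₀)
u* = 0.41 × 6.2 / ln(3.0/0.0962) = 0.41 × 6.2 / 3.4399
   = 2.5420 / 3.4399 = 0.7390 m/s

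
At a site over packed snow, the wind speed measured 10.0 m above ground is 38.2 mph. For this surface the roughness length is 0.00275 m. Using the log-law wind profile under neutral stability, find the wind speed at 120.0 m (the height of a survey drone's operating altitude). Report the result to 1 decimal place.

Log law: V(z) ∝ ln(z/z₀), so V₂/V₁ = ln(z₂/z₀) / ln(z₁/z₀).
ln(120.0/0.00275) = 10.6836, ln(10.0/0.00275) = 8.1987
V₂ = 38.2 × 10.6836/8.1987 = 38.2 × 1.3031 = 49.7778 mph

49.8 mph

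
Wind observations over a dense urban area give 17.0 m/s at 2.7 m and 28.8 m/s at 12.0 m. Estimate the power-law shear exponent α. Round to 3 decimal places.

Power law: V₂/V₁ = (z₂/z₁)^α ⇒ α = ln(V₂/V₁) / ln(z₂/z₁)
α = ln(28.8/17.0) / ln(12.0/2.7) = ln(1.6941) / ln(4.4444)
  = 0.52716 / 1.49165 = 0.35341

α ≈ 0.353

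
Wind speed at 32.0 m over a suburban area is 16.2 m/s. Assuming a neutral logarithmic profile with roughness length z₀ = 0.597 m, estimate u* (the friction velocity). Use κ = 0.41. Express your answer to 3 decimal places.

Log law: V(z) = (u*/κ) · ln(z/z₀) ⇒ u* = κ · V / ln(z/z₀)
u* = 0.41 × 16.2 / ln(32.0/0.597) = 0.41 × 16.2 / 3.9816
   = 6.6420 / 3.9816 = 1.6682 m/s

u* ≈ 1.668 m/s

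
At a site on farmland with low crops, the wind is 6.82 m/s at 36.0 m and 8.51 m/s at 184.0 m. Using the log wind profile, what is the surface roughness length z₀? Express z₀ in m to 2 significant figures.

Log law: V(z) ∝ ln(z/z₀). With r = V₁/V₂ = 6.82/8.51 = 0.80141,
r · ln(z₂/z₀) = ln(z₁/z₀) ⇒ ln z₀ = (ln z₁ − r·ln z₂)/(1 − r)
ln z₀ = (3.58352 − 0.80141×5.21494) / 0.19859 = -3.0001
z₀ = exp(-3.0001) = 0.04978 m

z₀ ≈ 0.050 m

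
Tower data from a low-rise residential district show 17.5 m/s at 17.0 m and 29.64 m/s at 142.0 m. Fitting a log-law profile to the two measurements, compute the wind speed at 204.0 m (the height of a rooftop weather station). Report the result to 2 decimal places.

Log law: V ∝ ln(z/z₀). From the pair, with r = V₁/V₂ = 0.59042,
ln z₀ = (ln z₁ − r·ln z₂)/(1 − r) = (2.8332 − 0.59042×4.9558)/0.40958 = -0.2266 → z₀ = 0.7973 m
V₃ = V₁ · ln(z₃/z₀)/ln(z₁/z₀) = 17.5 × 5.5447/3.0598 = 31.7121 m/s

31.71 m/s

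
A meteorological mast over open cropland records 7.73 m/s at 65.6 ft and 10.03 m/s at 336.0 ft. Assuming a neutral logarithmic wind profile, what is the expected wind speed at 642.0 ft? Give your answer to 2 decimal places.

10.94 m/s

Log law: V ∝ ln(z/z₀). From the pair, with r = V₁/V₂ = 0.77069,
ln z₀ = (ln z₁ − r·ln z₂)/(1 − r) = (4.1836 − 0.77069×5.8171)/0.22931 = -1.3065 → z₀ = 0.2708 ft
V₃ = V₁ · ln(z₃/z₀)/ln(z₁/z₀) = 7.73 × 7.7711/5.4901 = 10.9416 m/s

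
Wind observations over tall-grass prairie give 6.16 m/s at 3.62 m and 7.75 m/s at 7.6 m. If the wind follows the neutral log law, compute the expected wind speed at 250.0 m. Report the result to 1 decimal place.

15.2 m/s

Log law: V ∝ ln(z/z₀). From the pair, with r = V₁/V₂ = 0.79484,
ln z₀ = (ln z₁ − r·ln z₂)/(1 − r) = (1.2865 − 0.79484×2.0281)/0.20516 = -1.5869 → z₀ = 0.2046 m
V₃ = V₁ · ln(z₃/z₀)/ln(z₁/z₀) = 6.16 × 7.1084/2.8734 = 15.2390 m/s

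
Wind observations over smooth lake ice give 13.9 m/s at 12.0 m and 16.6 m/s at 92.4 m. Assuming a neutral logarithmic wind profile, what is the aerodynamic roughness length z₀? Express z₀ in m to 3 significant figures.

z₀ ≈ 0.000328 m

Log law: V(z) ∝ ln(z/z₀). With r = V₁/V₂ = 13.9/16.6 = 0.83735,
r · ln(z₂/z₀) = ln(z₁/z₀) ⇒ ln z₀ = (ln z₁ − r·ln z₂)/(1 − r)
ln z₀ = (2.48491 − 0.83735×4.52613) / 0.16265 = -8.0236
z₀ = exp(-8.0236) = 0.0003276 m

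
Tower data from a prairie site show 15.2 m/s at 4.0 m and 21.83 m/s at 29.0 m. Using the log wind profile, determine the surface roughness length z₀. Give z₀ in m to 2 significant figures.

z₀ ≈ 0.043 m

Log law: V(z) ∝ ln(z/z₀). With r = V₁/V₂ = 15.2/21.83 = 0.69629,
r · ln(z₂/z₀) = ln(z₁/z₀) ⇒ ln z₀ = (ln z₁ − r·ln z₂)/(1 − r)
ln z₀ = (1.38629 − 0.69629×3.36730) / 0.30371 = -3.1554
z₀ = exp(-3.1554) = 0.04262 m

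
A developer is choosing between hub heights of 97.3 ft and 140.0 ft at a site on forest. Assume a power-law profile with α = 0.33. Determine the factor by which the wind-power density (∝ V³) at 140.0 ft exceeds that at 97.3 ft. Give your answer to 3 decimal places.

1.434

Speed ratio: V_B/V_A = (z_B/z_A)^α = (140.0/97.3)^0.33 = (1.4388)^0.33 = 1.12757
Power-density ratio: P_B/P_A = (V_B/V_A)³ = (1.12757)³ = 1.43362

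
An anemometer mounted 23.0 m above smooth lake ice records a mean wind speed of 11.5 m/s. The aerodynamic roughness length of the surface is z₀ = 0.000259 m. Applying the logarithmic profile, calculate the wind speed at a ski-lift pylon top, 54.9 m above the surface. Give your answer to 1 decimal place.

12.4 m/s

Log law: V(z) ∝ ln(z/z₀), so V₂/V₁ = ln(z₂/z₀) / ln(z₁/z₀).
ln(54.9/0.000259) = 12.2642, ln(23.0/0.000259) = 11.3942
V₂ = 11.5 × 12.2642/11.3942 = 11.5 × 1.0764 = 12.3781 m/s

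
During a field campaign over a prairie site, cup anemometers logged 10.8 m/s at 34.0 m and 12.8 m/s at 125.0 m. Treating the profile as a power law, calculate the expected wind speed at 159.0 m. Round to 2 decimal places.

First find α: α = ln(V₂/V₁)/ln(z₂/z₁) = ln(12.8/10.8)/ln(125.0/34.0) = 0.16990/1.30195 = 0.1305
Extrapolate from 125.0 m to 159.0 m: V₃ = 12.8 × (159.0/125.0)^0.1305 = 12.8 × 1.0319 = 13.2082 m/s

13.21 m/s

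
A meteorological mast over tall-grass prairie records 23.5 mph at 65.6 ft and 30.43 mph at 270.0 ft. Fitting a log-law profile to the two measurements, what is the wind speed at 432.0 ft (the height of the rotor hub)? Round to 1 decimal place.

32.7 mph

Log law: V ∝ ln(z/z₀). From the pair, with r = V₁/V₂ = 0.77226,
ln z₀ = (ln z₁ − r·ln z₂)/(1 − r) = (4.1836 − 0.77226×5.5984)/0.22774 = -0.6142 → z₀ = 0.5411 ft
V₃ = V₁ · ln(z₃/z₀)/ln(z₁/z₀) = 23.5 × 6.6827/4.7978 = 32.7321 mph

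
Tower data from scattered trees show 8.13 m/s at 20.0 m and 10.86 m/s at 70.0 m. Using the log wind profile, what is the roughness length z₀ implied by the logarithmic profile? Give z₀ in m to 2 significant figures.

Log law: V(z) ∝ ln(z/z₀). With r = V₁/V₂ = 8.13/10.86 = 0.74862,
r · ln(z₂/z₀) = ln(z₁/z₀) ⇒ ln z₀ = (ln z₁ − r·ln z₂)/(1 − r)
ln z₀ = (2.99573 − 0.74862×4.24850) / 0.25138 = -0.7350
z₀ = exp(-0.7350) = 0.4795 m

z₀ ≈ 0.48 m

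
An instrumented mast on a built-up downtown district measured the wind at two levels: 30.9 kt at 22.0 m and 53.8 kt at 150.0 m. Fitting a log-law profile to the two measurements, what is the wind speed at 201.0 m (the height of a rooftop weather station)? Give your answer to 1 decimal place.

57.3 kt

Log law: V ∝ ln(z/z₀). From the pair, with r = V₁/V₂ = 0.57435,
ln z₀ = (ln z₁ − r·ln z₂)/(1 − r) = (3.0910 − 0.57435×5.0106)/0.42565 = 0.5008 → z₀ = 1.650 m
V₃ = V₁ · ln(z₃/z₀)/ln(z₁/z₀) = 30.9 × 4.8025/2.5902 = 57.2914 kt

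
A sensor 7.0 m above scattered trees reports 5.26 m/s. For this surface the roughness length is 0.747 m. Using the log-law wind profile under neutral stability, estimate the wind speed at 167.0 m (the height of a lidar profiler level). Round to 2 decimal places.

Log law: V(z) ∝ ln(z/z₀), so V₂/V₁ = ln(z₂/z₀) / ln(z₁/z₀).
ln(167.0/0.747) = 5.4097, ln(7.0/0.747) = 2.2376
V₂ = 5.26 × 5.4097/2.2376 = 5.26 × 2.4176 = 12.7167 m/s

12.72 m/s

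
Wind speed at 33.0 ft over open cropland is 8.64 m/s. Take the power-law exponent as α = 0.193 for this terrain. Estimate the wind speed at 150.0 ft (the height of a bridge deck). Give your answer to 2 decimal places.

11.57 m/s

Power-law profile: V₂ = V₁ · (z₂/z₁)^α
V₂ = 8.64 × (150.0/33.0)^0.193 = 8.64 × (4.5455)^0.193
    = 8.64 × 1.3394 = 11.5725 m/s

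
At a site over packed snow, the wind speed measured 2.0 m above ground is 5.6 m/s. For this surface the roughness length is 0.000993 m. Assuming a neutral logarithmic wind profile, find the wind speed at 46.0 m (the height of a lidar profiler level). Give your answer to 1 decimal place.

Log law: V(z) ∝ ln(z/z₀), so V₂/V₁ = ln(z₂/z₀) / ln(z₁/z₀).
ln(46.0/0.000993) = 10.7434, ln(2.0/0.000993) = 7.6079
V₂ = 5.6 × 10.7434/7.6079 = 5.6 × 1.4121 = 7.9080 m/s

7.9 m/s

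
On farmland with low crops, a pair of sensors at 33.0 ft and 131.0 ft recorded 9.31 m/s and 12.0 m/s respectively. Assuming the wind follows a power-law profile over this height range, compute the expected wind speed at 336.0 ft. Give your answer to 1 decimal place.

14.3 m/s

First find α: α = ln(V₂/V₁)/ln(z₂/z₁) = ln(12.0/9.31)/ln(131.0/33.0) = 0.25382/1.37869 = 0.1841
Extrapolate from 131.0 ft to 336.0 ft: V₃ = 12.0 × (336.0/131.0)^0.1841 = 12.0 × 1.1893 = 14.2722 m/s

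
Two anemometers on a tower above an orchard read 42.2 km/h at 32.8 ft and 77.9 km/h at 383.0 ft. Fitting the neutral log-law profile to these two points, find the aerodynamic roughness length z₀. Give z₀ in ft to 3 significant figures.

Log law: V(z) ∝ ln(z/z₀). With r = V₁/V₂ = 42.2/77.9 = 0.54172,
r · ln(z₂/z₀) = ln(z₁/z₀) ⇒ ln z₀ = (ln z₁ − r·ln z₂)/(1 − r)
ln z₀ = (3.49043 − 0.54172×5.94803) / 0.45828 = 0.5854
z₀ = exp(0.5854) = 1.796 ft

z₀ ≈ 1.80 ft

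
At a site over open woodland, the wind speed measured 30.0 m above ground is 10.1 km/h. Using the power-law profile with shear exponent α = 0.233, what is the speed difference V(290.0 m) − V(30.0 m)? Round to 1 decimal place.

7.0 km/h

Power law: V₂ = V₁ · (z₂/z₁)^α = 10.1 × (9.6667)^0.233 = 17.1353 km/h
ΔV = 17.1353 − 10.1 = 7.0353 km/h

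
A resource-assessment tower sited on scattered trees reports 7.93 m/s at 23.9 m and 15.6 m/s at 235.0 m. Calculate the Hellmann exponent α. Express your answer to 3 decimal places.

Power law: V₂/V₁ = (z₂/z₁)^α ⇒ α = ln(V₂/V₁) / ln(z₂/z₁)
α = ln(15.6/7.93) / ln(235.0/23.9) = ln(1.9672) / ln(9.8326)
  = 0.67662 / 2.28571 = 0.29602

α ≈ 0.296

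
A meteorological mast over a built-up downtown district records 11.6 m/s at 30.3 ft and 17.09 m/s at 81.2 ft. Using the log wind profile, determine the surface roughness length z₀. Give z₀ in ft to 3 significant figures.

z₀ ≈ 3.77 ft

Log law: V(z) ∝ ln(z/z₀). With r = V₁/V₂ = 11.6/17.09 = 0.67876,
r · ln(z₂/z₀) = ln(z₁/z₀) ⇒ ln z₀ = (ln z₁ − r·ln z₂)/(1 − r)
ln z₀ = (3.41115 − 0.67876×4.39692) / 0.32124 = 1.3283
z₀ = exp(1.3283) = 3.775 ft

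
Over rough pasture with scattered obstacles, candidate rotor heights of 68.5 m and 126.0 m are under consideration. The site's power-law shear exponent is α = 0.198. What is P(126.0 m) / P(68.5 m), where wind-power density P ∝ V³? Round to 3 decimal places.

Speed ratio: V_B/V_A = (z_B/z_A)^α = (126.0/68.5)^0.198 = (1.8394)^0.198 = 1.12825
Power-density ratio: P_B/P_A = (V_B/V_A)³ = (1.12825)³ = 1.43622

1.436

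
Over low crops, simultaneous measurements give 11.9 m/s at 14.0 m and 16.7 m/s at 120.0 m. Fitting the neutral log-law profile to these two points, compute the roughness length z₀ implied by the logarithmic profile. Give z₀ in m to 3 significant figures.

z₀ ≈ 0.0681 m

Log law: V(z) ∝ ln(z/z₀). With r = V₁/V₂ = 11.9/16.7 = 0.71257,
r · ln(z₂/z₀) = ln(z₁/z₀) ⇒ ln z₀ = (ln z₁ − r·ln z₂)/(1 − r)
ln z₀ = (2.63906 − 0.71257×4.78749) / 0.28743 = -2.6873
z₀ = exp(-2.6873) = 0.06807 m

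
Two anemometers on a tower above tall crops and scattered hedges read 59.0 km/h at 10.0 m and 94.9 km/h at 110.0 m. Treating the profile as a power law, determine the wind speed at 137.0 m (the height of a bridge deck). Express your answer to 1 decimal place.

First find α: α = ln(V₂/V₁)/ln(z₂/z₁) = ln(94.9/59.0)/ln(110.0/10.0) = 0.47529/2.39790 = 0.1982
Extrapolate from 110.0 m to 137.0 m: V₃ = 94.9 × (137.0/110.0)^0.1982 = 94.9 × 1.0445 = 99.1200 km/h

99.1 km/h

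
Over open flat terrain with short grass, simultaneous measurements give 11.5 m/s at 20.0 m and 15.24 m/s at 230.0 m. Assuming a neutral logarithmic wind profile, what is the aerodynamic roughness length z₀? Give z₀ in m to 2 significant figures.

z₀ ≈ 0.011 m

Log law: V(z) ∝ ln(z/z₀). With r = V₁/V₂ = 11.5/15.24 = 0.75459,
r · ln(z₂/z₀) = ln(z₁/z₀) ⇒ ln z₀ = (ln z₁ − r·ln z₂)/(1 − r)
ln z₀ = (2.99573 − 0.75459×5.43808) / 0.24541 = -4.5142
z₀ = exp(-4.5142) = 0.01095 m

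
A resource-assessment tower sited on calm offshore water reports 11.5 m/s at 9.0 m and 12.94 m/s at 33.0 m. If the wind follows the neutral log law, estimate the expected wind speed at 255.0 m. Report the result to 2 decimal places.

15.21 m/s

Log law: V ∝ ln(z/z₀). From the pair, with r = V₁/V₂ = 0.88872,
ln z₀ = (ln z₁ − r·ln z₂)/(1 − r) = (2.1972 − 0.88872×3.4965)/0.11128 = -8.1790 → z₀ = 0.0002805 m
V₃ = V₁ · ln(z₃/z₀)/ln(z₁/z₀) = 11.5 × 13.7203/10.3762 = 15.2062 m/s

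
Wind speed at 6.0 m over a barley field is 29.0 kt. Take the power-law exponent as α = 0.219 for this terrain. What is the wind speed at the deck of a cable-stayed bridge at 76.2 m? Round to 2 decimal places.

Power-law profile: V₂ = V₁ · (z₂/z₁)^α
V₂ = 29.0 × (76.2/6.0)^0.219 = 29.0 × (12.7000)^0.219
    = 29.0 × 1.7447 = 50.5977 kt

50.60 kt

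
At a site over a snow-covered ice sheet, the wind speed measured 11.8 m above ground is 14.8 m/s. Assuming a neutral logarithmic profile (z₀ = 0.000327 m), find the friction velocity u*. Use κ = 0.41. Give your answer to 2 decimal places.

Log law: V(z) = (u*/κ) · ln(z/z₀) ⇒ u* = κ · V / ln(z/z₀)
u* = 0.41 × 14.8 / ln(11.8/0.000327) = 0.41 × 14.8 / 10.4936
   = 6.0680 / 10.4936 = 0.5783 m/s

u* ≈ 0.58 m/s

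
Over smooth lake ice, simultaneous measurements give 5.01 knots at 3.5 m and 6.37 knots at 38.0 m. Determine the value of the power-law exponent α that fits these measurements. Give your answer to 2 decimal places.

α ≈ 0.10

Power law: V₂/V₁ = (z₂/z₁)^α ⇒ α = ln(V₂/V₁) / ln(z₂/z₁)
α = ln(6.37/5.01) / ln(38.0/3.5) = ln(1.2715) / ln(10.8571)
  = 0.24016 / 2.38482 = 0.10070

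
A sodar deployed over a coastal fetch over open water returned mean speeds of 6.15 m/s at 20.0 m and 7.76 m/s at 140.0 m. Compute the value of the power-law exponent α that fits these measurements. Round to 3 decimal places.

Power law: V₂/V₁ = (z₂/z₁)^α ⇒ α = ln(V₂/V₁) / ln(z₂/z₁)
α = ln(7.76/6.15) / ln(140.0/20.0) = ln(1.2618) / ln(7.0000)
  = 0.23253 / 1.94591 = 0.11950

α ≈ 0.119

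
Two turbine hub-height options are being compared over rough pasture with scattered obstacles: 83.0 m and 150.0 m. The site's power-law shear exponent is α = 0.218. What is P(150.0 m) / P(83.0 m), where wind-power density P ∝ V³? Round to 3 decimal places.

Speed ratio: V_B/V_A = (z_B/z_A)^α = (150.0/83.0)^0.218 = (1.8072)^0.218 = 1.13770
Power-density ratio: P_B/P_A = (V_B/V_A)³ = (1.13770)³ = 1.47261

1.473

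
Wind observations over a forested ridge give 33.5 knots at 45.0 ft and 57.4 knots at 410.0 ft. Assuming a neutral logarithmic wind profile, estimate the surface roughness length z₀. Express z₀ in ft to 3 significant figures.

Log law: V(z) ∝ ln(z/z₀). With r = V₁/V₂ = 33.5/57.4 = 0.58362,
r · ln(z₂/z₀) = ln(z₁/z₀) ⇒ ln z₀ = (ln z₁ − r·ln z₂)/(1 − r)
ln z₀ = (3.80666 − 0.58362×6.01616) / 0.41638 = 0.7097
z₀ = exp(0.7097) = 2.033 ft

z₀ ≈ 2.03 ft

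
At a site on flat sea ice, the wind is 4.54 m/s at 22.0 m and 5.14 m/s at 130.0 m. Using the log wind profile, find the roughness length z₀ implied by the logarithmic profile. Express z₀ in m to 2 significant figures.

Log law: V(z) ∝ ln(z/z₀). With r = V₁/V₂ = 4.54/5.14 = 0.88327,
r · ln(z₂/z₀) = ln(z₁/z₀) ⇒ ln z₀ = (ln z₁ − r·ln z₂)/(1 − r)
ln z₀ = (3.09104 − 0.88327×4.86753) / 0.11673 = -10.3511
z₀ = exp(-10.3511) = 0.00003196 m

z₀ ≈ 0.000032 m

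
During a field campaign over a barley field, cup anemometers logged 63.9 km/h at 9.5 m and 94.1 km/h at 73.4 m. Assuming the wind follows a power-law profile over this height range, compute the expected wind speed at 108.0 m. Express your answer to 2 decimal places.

First find α: α = ln(V₂/V₁)/ln(z₂/z₁) = ln(94.1/63.9)/ln(73.4/9.5) = 0.38704/2.04463 = 0.1893
Extrapolate from 73.4 m to 108.0 m: V₃ = 94.1 × (108.0/73.4)^0.1893 = 94.1 × 1.0758 = 101.2371 km/h

101.24 km/h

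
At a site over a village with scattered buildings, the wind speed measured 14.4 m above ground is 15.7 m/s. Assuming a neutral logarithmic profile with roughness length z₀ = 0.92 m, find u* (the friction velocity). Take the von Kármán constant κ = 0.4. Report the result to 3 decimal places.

u* ≈ 2.283 m/s

Log law: V(z) = (u*/κ) · ln(z/z₀) ⇒ u* = κ · V / ln(z/z₀)
u* = 0.4 × 15.7 / ln(14.4/0.92) = 0.4 × 15.7 / 2.7506
   = 6.2800 / 2.7506 = 2.2831 m/s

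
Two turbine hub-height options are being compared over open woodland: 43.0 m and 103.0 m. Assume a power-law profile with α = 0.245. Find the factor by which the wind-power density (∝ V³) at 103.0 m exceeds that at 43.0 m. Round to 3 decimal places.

Speed ratio: V_B/V_A = (z_B/z_A)^α = (103.0/43.0)^0.245 = (2.3953)^0.245 = 1.23864
Power-density ratio: P_B/P_A = (V_B/V_A)³ = (1.23864)³ = 1.90036

1.900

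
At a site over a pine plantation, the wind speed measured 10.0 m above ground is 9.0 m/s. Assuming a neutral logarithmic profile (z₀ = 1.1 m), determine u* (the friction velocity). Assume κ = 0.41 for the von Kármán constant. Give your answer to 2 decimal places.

Log law: V(z) = (u*/κ) · ln(z/z₀) ⇒ u* = κ · V / ln(z/z₀)
u* = 0.41 × 9.0 / ln(10.0/1.1) = 0.41 × 9.0 / 2.2073
   = 3.6900 / 2.2073 = 1.6717 m/s

u* ≈ 1.67 m/s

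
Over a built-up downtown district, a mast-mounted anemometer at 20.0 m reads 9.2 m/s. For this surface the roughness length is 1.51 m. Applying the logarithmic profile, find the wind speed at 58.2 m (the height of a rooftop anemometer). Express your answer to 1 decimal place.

13.0 m/s

Log law: V(z) ∝ ln(z/z₀), so V₂/V₁ = ln(z₂/z₀) / ln(z₁/z₀).
ln(58.2/1.51) = 3.6518, ln(20.0/1.51) = 2.5836
V₂ = 9.2 × 3.6518/2.5836 = 9.2 × 1.4134 = 13.0036 m/s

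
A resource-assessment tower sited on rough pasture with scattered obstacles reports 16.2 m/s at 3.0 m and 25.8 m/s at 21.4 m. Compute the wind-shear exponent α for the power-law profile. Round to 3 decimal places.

α ≈ 0.237

Power law: V₂/V₁ = (z₂/z₁)^α ⇒ α = ln(V₂/V₁) / ln(z₂/z₁)
α = ln(25.8/16.2) / ln(21.4/3.0) = ln(1.5926) / ln(7.1333)
  = 0.46536 / 1.96478 = 0.23685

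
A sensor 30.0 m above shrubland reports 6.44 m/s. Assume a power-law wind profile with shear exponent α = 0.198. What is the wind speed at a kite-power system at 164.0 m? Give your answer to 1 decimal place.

Power-law profile: V₂ = V₁ · (z₂/z₁)^α
V₂ = 6.44 × (164.0/30.0)^0.198 = 6.44 × (5.4667)^0.198
    = 6.44 × 1.3998 = 9.0148 m/s

9.0 m/s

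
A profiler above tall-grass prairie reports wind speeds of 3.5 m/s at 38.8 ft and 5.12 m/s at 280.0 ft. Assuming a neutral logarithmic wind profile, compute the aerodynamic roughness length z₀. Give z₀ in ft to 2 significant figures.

Log law: V(z) ∝ ln(z/z₀). With r = V₁/V₂ = 3.5/5.12 = 0.68359,
r · ln(z₂/z₀) = ln(z₁/z₀) ⇒ ln z₀ = (ln z₁ − r·ln z₂)/(1 − r)
ln z₀ = (3.65842 − 0.68359×5.63479) / 0.31641 = -0.6115
z₀ = exp(-0.6115) = 0.5425 ft

z₀ ≈ 0.54 ft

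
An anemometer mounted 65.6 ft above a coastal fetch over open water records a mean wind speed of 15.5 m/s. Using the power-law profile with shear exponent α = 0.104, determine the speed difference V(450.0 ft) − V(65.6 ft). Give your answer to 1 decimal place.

3.4 m/s

Power law: V₂ = V₁ · (z₂/z₁)^α = 15.5 × (6.8598)^0.104 = 18.9369 m/s
ΔV = 18.9369 − 15.5 = 3.4369 m/s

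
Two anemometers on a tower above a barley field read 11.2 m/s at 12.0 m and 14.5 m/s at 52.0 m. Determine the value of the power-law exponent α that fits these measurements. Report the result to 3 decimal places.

α ≈ 0.176

Power law: V₂/V₁ = (z₂/z₁)^α ⇒ α = ln(V₂/V₁) / ln(z₂/z₁)
α = ln(14.5/11.2) / ln(52.0/12.0) = ln(1.2946) / ln(4.3333)
  = 0.25823 / 1.46634 = 0.17611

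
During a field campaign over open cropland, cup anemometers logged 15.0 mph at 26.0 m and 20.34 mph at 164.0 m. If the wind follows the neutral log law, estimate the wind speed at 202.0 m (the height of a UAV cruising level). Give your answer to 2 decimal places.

Log law: V ∝ ln(z/z₀). From the pair, with r = V₁/V₂ = 0.73746,
ln z₀ = (ln z₁ − r·ln z₂)/(1 − r) = (3.2581 − 0.73746×5.0999)/0.26254 = -1.9154 → z₀ = 0.1473 m
V₃ = V₁ · ln(z₃/z₀)/ln(z₁/z₀) = 15.0 × 7.2237/5.1735 = 20.9442 mph

20.94 mph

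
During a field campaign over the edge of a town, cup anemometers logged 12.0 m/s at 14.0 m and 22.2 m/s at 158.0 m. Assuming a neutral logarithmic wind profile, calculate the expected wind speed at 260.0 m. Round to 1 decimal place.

24.3 m/s

Log law: V ∝ ln(z/z₀). From the pair, with r = V₁/V₂ = 0.54054,
ln z₀ = (ln z₁ − r·ln z₂)/(1 − r) = (2.6391 − 0.54054×5.0626)/0.45946 = -0.2122 → z₀ = 0.8088 m
V₃ = V₁ · ln(z₃/z₀)/ln(z₁/z₀) = 12.0 × 5.7728/2.8512 = 24.2963 m/s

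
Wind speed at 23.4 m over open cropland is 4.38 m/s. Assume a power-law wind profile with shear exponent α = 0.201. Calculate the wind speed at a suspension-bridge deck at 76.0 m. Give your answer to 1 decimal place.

Power-law profile: V₂ = V₁ · (z₂/z₁)^α
V₂ = 4.38 × (76.0/23.4)^0.201 = 4.38 × (3.2479)^0.201
    = 4.38 × 1.2672 = 5.5502 m/s

5.6 m/s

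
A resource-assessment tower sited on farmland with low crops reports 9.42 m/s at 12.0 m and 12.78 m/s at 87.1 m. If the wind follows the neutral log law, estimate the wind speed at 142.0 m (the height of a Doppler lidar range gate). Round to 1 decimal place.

13.6 m/s

Log law: V ∝ ln(z/z₀). From the pair, with r = V₁/V₂ = 0.73709,
ln z₀ = (ln z₁ − r·ln z₂)/(1 − r) = (2.4849 − 0.73709×4.4671)/0.26291 = -3.0722 → z₀ = 0.04632 m
V₃ = V₁ · ln(z₃/z₀)/ln(z₁/z₀) = 9.42 × 8.0280/5.5571 = 13.6085 m/s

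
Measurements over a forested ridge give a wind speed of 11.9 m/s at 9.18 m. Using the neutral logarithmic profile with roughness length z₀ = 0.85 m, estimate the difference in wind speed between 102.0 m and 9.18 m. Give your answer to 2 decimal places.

Log law: V₂ = V₁ · ln(z₂/z₀)/ln(z₁/z₀) = 11.9 × 4.7875/2.3795 = 23.9420 m/s
ΔV = 23.9420 − 11.9 = 12.0420 m/s

12.04 m/s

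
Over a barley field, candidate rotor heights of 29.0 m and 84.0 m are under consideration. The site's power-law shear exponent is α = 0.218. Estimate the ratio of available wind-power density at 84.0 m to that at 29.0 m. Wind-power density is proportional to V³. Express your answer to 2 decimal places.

2.00

Speed ratio: V_B/V_A = (z_B/z_A)^α = (84.0/29.0)^0.218 = (2.8966)^0.218 = 1.26093
Power-density ratio: P_B/P_A = (V_B/V_A)³ = (1.26093)³ = 2.00480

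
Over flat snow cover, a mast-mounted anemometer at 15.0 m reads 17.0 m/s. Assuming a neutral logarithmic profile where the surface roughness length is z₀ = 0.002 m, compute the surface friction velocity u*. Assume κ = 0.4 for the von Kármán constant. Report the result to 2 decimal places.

u* ≈ 0.76 m/s

Log law: V(z) = (u*/κ) · ln(z/z₀) ⇒ u* = κ · V / ln(z/z₀)
u* = 0.4 × 17.0 / ln(15.0/0.002) = 0.4 × 17.0 / 8.9227
   = 6.8000 / 8.9227 = 0.7621 m/s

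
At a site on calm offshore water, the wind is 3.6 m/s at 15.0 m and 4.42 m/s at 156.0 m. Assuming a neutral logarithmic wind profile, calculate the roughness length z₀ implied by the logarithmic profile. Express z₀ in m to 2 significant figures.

Log law: V(z) ∝ ln(z/z₀). With r = V₁/V₂ = 3.6/4.42 = 0.81448,
r · ln(z₂/z₀) = ln(z₁/z₀) ⇒ ln z₀ = (ln z₁ − r·ln z₂)/(1 − r)
ln z₀ = (2.70805 − 0.81448×5.04986) / 0.18552 = -7.5730
z₀ = exp(-7.5730) = 0.0005141 m

z₀ ≈ 0.00051 m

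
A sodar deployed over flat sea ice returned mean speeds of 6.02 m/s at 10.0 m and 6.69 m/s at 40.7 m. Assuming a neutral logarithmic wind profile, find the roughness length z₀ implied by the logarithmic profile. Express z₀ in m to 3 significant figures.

z₀ ≈ 0.0000333 m

Log law: V(z) ∝ ln(z/z₀). With r = V₁/V₂ = 6.02/6.69 = 0.89985,
r · ln(z₂/z₀) = ln(z₁/z₀) ⇒ ln z₀ = (ln z₁ − r·ln z₂)/(1 − r)
ln z₀ = (2.30259 − 0.89985×3.70623) / 0.10015 = -10.3093
z₀ = exp(-10.3093) = 0.00003332 m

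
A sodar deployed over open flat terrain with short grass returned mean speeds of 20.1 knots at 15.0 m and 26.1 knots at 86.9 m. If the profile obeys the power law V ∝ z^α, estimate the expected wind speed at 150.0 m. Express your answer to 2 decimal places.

First find α: α = ln(V₂/V₁)/ln(z₂/z₁) = ln(26.1/20.1)/ln(86.9/15.0) = 0.26122/1.75671 = 0.1487
Extrapolate from 86.9 m to 150.0 m: V₃ = 26.1 × (150.0/86.9)^0.1487 = 26.1 × 1.0846 = 28.3069 knots

28.31 knots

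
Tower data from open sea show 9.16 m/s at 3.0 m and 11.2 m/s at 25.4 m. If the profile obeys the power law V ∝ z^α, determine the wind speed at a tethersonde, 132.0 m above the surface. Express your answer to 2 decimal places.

First find α: α = ln(V₂/V₁)/ln(z₂/z₁) = ln(11.2/9.16)/ln(25.4/3.0) = 0.20107/2.13614 = 0.0941
Extrapolate from 25.4 m to 132.0 m: V₃ = 11.2 × (132.0/25.4)^0.0941 = 11.2 × 1.1678 = 13.0794 m/s

13.08 m/s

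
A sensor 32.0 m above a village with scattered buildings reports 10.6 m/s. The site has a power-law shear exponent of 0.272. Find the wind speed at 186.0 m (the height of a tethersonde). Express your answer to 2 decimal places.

Power-law profile: V₂ = V₁ · (z₂/z₁)^α
V₂ = 10.6 × (186.0/32.0)^0.272 = 10.6 × (5.8125)^0.272
    = 10.6 × 1.6140 = 17.1085 m/s

17.11 m/s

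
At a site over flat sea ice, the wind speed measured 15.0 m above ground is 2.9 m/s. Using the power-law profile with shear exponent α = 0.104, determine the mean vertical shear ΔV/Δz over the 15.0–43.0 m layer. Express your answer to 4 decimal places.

Power law: V₂ = V₁ · (z₂/z₁)^α = 2.9 × (2.8667)^0.104 = 3.2357 m/s
ΔV/Δz = (3.2357 − 2.9)/(43.0 − 15.0) = 0.3357/28.0000 = 0.01199 m/s/m

0.0120 m/s/m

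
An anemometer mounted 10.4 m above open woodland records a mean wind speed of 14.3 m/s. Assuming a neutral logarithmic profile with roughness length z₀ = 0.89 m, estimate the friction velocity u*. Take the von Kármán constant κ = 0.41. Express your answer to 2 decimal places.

u* ≈ 2.38 m/s

Log law: V(z) = (u*/κ) · ln(z/z₀) ⇒ u* = κ · V / ln(z/z₀)
u* = 0.41 × 14.3 / ln(10.4/0.89) = 0.41 × 14.3 / 2.4583
   = 5.8630 / 2.4583 = 2.3849 m/s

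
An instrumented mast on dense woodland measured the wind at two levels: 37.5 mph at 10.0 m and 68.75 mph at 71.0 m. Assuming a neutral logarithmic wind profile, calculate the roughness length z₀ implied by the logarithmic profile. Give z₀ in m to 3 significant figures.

z₀ ≈ 0.952 m

Log law: V(z) ∝ ln(z/z₀). With r = V₁/V₂ = 37.5/68.75 = 0.54545,
r · ln(z₂/z₀) = ln(z₁/z₀) ⇒ ln z₀ = (ln z₁ − r·ln z₂)/(1 − r)
ln z₀ = (2.30259 − 0.54545×4.26268) / 0.45455 = -0.0495
z₀ = exp(-0.0495) = 0.9517 m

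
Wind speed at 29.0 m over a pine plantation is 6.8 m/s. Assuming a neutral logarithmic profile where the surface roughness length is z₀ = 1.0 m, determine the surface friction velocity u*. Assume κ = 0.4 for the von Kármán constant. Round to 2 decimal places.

Log law: V(z) = (u*/κ) · ln(z/z₀) ⇒ u* = κ · V / ln(z/z₀)
u* = 0.4 × 6.8 / ln(29.0/1.0) = 0.4 × 6.8 / 3.3673
   = 2.7200 / 3.3673 = 0.8078 m/s

u* ≈ 0.81 m/s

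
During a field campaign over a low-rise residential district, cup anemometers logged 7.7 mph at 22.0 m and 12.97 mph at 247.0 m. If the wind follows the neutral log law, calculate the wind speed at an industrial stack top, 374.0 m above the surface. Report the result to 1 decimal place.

Log law: V ∝ ln(z/z₀). From the pair, with r = V₁/V₂ = 0.59368,
ln z₀ = (ln z₁ − r·ln z₂)/(1 − r) = (3.0910 − 0.59368×5.5094)/0.40632 = -0.4424 → z₀ = 0.6425 m
V₃ = V₁ · ln(z₃/z₀)/ln(z₁/z₀) = 7.7 × 6.3667/3.5334 = 13.8741 mph

13.9 mph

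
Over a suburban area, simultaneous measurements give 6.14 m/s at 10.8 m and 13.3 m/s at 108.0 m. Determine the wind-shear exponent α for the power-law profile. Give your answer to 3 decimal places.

α ≈ 0.336

Power law: V₂/V₁ = (z₂/z₁)^α ⇒ α = ln(V₂/V₁) / ln(z₂/z₁)
α = ln(13.3/6.14) / ln(108.0/10.8) = ln(2.1661) / ln(10.0000)
  = 0.77294 / 2.30259 = 0.33568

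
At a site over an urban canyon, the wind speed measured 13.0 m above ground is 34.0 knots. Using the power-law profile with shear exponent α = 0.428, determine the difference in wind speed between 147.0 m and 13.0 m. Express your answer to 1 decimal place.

62.0 knots

Power law: V₂ = V₁ · (z₂/z₁)^α = 34.0 × (11.3077)^0.428 = 96.0114 knots
ΔV = 96.0114 − 34.0 = 62.0114 knots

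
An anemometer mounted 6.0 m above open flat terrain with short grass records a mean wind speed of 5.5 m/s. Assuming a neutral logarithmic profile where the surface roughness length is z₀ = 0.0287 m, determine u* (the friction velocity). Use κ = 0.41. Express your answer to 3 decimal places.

u* ≈ 0.422 m/s

Log law: V(z) = (u*/κ) · ln(z/z₀) ⇒ u* = κ · V / ln(z/z₀)
u* = 0.41 × 5.5 / ln(6.0/0.0287) = 0.41 × 5.5 / 5.3426
   = 2.2550 / 5.3426 = 0.4221 m/s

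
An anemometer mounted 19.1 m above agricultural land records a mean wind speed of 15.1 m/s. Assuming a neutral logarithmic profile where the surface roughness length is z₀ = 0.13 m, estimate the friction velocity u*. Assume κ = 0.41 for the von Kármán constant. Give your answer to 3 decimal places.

Log law: V(z) = (u*/κ) · ln(z/z₀) ⇒ u* = κ · V / ln(z/z₀)
u* = 0.41 × 15.1 / ln(19.1/0.13) = 0.41 × 15.1 / 4.9899
   = 6.1910 / 4.9899 = 1.2407 m/s

u* ≈ 1.241 m/s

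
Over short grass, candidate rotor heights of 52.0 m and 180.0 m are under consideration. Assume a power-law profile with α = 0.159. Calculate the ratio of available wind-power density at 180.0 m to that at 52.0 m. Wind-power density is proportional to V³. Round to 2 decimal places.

Speed ratio: V_B/V_A = (z_B/z_A)^α = (180.0/52.0)^0.159 = (3.4615)^0.159 = 1.21827
Power-density ratio: P_B/P_A = (V_B/V_A)³ = (1.21827)³ = 1.80814

1.81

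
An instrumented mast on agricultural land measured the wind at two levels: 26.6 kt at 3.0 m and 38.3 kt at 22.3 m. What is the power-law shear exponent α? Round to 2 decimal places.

Power law: V₂/V₁ = (z₂/z₁)^α ⇒ α = ln(V₂/V₁) / ln(z₂/z₁)
α = ln(38.3/26.6) / ln(22.3/3.0) = ln(1.4398) / ln(7.4333)
  = 0.36454 / 2.00597 = 0.18173

α ≈ 0.18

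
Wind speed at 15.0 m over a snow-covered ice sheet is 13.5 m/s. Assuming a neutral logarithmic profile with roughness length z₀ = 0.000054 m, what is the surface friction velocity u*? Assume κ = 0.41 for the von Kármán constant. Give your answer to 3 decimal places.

u* ≈ 0.442 m/s

Log law: V(z) = (u*/κ) · ln(z/z₀) ⇒ u* = κ · V / ln(z/z₀)
u* = 0.41 × 13.5 / ln(15.0/0.000054) = 0.41 × 13.5 / 12.5346
   = 5.5350 / 12.5346 = 0.4416 m/s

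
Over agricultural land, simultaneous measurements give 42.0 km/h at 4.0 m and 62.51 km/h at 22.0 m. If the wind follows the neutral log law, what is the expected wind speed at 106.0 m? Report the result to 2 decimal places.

Log law: V ∝ ln(z/z₀). From the pair, with r = V₁/V₂ = 0.67189,
ln z₀ = (ln z₁ − r·ln z₂)/(1 − r) = (1.3863 − 0.67189×3.0910)/0.32811 = -2.1047 → z₀ = 0.1219 m
V₃ = V₁ · ln(z₃/z₀)/ln(z₁/z₀) = 42.0 × 6.7681/3.4910 = 81.4277 km/h

81.43 km/h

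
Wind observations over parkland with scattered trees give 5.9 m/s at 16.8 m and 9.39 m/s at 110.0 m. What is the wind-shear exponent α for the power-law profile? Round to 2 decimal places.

Power law: V₂/V₁ = (z₂/z₁)^α ⇒ α = ln(V₂/V₁) / ln(z₂/z₁)
α = ln(9.39/5.9) / ln(110.0/16.8) = ln(1.5915) / ln(6.5476)
  = 0.46469 / 1.87910 = 0.24730

α ≈ 0.25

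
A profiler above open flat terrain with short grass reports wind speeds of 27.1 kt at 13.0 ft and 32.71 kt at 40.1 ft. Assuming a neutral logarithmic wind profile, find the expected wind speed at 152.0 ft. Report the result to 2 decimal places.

39.35 kt

Log law: V ∝ ln(z/z₀). From the pair, with r = V₁/V₂ = 0.82849,
ln z₀ = (ln z₁ − r·ln z₂)/(1 − r) = (2.5649 − 0.82849×3.6914)/0.17151 = -2.8764 → z₀ = 0.05634 ft
V₃ = V₁ · ln(z₃/z₀)/ln(z₁/z₀) = 27.1 × 7.9003/5.4414 = 39.3463 kt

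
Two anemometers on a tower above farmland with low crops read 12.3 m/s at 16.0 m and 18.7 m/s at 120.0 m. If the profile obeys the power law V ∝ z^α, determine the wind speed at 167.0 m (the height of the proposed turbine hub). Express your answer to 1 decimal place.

First find α: α = ln(V₂/V₁)/ln(z₂/z₁) = ln(18.7/12.3)/ln(120.0/16.0) = 0.41892/2.01490 = 0.2079
Extrapolate from 120.0 m to 167.0 m: V₃ = 18.7 × (167.0/120.0)^0.2079 = 18.7 × 1.0711 = 20.0302 m/s

20.0 m/s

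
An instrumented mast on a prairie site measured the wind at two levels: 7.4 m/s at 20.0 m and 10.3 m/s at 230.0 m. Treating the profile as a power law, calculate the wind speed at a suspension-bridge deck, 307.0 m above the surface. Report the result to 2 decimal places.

First find α: α = ln(V₂/V₁)/ln(z₂/z₁) = ln(10.3/7.4)/ln(230.0/20.0) = 0.33066/2.44235 = 0.1354
Extrapolate from 230.0 m to 307.0 m: V₃ = 10.3 × (307.0/230.0)^0.1354 = 10.3 × 1.0399 = 10.7107 m/s

10.71 m/s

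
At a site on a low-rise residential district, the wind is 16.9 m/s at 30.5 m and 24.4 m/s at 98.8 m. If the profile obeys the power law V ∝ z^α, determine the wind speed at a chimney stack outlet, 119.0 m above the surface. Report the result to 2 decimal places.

25.86 m/s

First find α: α = ln(V₂/V₁)/ln(z₂/z₁) = ln(24.4/16.9)/ln(98.8/30.5) = 0.36727/1.17537 = 0.3125
Extrapolate from 98.8 m to 119.0 m: V₃ = 24.4 × (119.0/98.8)^0.3125 = 24.4 × 1.0599 = 25.8603 m/s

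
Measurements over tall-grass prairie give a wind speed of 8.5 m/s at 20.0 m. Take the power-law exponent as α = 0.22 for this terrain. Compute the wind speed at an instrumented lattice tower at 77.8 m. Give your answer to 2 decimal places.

11.46 m/s

Power-law profile: V₂ = V₁ · (z₂/z₁)^α
V₂ = 8.5 × (77.8/20.0)^0.22 = 8.5 × (3.8900)^0.22
    = 8.5 × 1.3483 = 11.4606 m/s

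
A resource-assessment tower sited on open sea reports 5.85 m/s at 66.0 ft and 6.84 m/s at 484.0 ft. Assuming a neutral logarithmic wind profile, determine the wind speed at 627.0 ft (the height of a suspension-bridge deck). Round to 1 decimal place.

7.0 m/s

Log law: V ∝ ln(z/z₀). From the pair, with r = V₁/V₂ = 0.85526,
ln z₀ = (ln z₁ − r·ln z₂)/(1 − r) = (4.1897 − 0.85526×6.1821)/0.14474 = -7.5838 → z₀ = 0.0005086 ft
V₃ = V₁ · ln(z₃/z₀)/ln(z₁/z₀) = 5.85 × 14.0247/11.7735 = 6.9686 m/s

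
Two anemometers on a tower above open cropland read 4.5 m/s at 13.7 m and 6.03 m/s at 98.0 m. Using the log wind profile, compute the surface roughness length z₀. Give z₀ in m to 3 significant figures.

Log law: V(z) ∝ ln(z/z₀). With r = V₁/V₂ = 4.5/6.03 = 0.74627,
r · ln(z₂/z₀) = ln(z₁/z₀) ⇒ ln z₀ = (ln z₁ − r·ln z₂)/(1 − r)
ln z₀ = (2.61740 − 0.74627×4.58497) / 0.25373 = -3.1696
z₀ = exp(-3.1696) = 0.04202 m

z₀ ≈ 0.0420 m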